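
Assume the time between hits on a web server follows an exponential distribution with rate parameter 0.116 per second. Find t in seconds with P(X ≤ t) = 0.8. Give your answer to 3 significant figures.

13.9

Set 1 − e^(−λt) = 0.8, so t = −ln(0.2)/λ = 1.6094/0.116 ≈ 13.8745 seconds.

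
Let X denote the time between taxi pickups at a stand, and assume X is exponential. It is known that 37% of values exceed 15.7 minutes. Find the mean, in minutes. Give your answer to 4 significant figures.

e^(−λ·15.7) = 0.37 ⇒ λ = −ln(0.37)/15.7 = 0.0633282.
Mean = 1/λ = 15.7908 minutes.

15.79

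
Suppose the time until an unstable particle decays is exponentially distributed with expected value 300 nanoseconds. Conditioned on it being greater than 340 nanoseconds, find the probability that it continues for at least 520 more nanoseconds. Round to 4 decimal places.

0.1767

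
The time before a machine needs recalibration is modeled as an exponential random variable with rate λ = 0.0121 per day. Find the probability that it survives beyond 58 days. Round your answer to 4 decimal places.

P(X > 58) = e^(−λ·58) = e^(−0.7018) ≈ 0.4957.

0.4957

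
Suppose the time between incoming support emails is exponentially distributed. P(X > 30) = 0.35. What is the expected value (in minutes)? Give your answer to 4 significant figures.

e^(−λ·30) = 0.35 ⇒ λ = −ln(0.35)/30 = 0.0349941.
Mean = 1/λ = 28.5763 minutes.

28.58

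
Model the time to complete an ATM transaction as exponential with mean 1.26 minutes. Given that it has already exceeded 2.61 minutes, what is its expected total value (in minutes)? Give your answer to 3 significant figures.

The rate is λ = 1/1.26 = 0.793651 per minute.
By memorylessness, E[X | X > 2.61] = 2.61 + 1/λ = 2.61 + 1.26 = 3.87 minutes.

3.87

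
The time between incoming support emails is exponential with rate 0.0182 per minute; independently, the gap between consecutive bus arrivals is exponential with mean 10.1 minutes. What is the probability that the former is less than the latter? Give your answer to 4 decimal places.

λ_1 = 0.0182, λ_2 = 1/10.1 = 0.0990099.
For independent exponentials, P(the former < the latter) = λ_1/(λ_1+λ_2) = 0.0182/0.11721 ≈ 0.1553.

0.1553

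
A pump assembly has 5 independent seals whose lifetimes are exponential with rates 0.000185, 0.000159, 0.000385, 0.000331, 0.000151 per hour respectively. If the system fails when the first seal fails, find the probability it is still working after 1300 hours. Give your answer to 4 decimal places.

0.2072

The time to first failure is exponential with rate Σλ = 0.000185 + 0.000159 + 0.000385 + 0.000331 + 0.000151 = 0.001211.
P(min > 1300) = e^(−0.001211·1300) = e^(−1.5743) ≈ 0.2072.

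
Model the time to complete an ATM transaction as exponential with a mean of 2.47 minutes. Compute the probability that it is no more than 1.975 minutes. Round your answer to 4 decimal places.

The rate is λ = 1/2.47 = 0.404858 per minute.
P(X ≤ 1.975) = 1 − e^(−λ·1.975) = 1 − e^(−0.7996) ≈ 0.5505.

0.5505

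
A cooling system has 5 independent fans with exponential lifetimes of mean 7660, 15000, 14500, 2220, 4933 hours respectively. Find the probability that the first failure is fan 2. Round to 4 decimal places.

Rates: λ_i = 1/mean_i → 0.000130548, 0.0000666667, 0.0000689655, 0.00045045, 0.000202716; Σλ = 0.000919347.
P(fan 2 first) = λ_2/Σλ = 0.0000666667/0.000919347 ≈ 0.0725.

0.0725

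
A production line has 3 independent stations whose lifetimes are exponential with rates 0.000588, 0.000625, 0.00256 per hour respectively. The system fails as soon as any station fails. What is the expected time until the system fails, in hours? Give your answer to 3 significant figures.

The time to first failure is exponential with rate Σλ = 0.000588 + 0.000625 + 0.00256 = 0.003773.
E[min] = 1/Σλ = 1/0.003773 = 265.041 hours.

265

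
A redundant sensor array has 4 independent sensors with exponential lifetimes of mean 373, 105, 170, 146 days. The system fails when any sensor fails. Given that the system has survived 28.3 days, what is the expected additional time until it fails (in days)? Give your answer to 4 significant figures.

40.10

First-failure rate Σλ = 1/373 + 1/105 + 1/170 + 1/146 = 0.0249364.
By memorylessness the expected residual is 1/Σλ = 40.102 days, regardless of the 28.3 already elapsed.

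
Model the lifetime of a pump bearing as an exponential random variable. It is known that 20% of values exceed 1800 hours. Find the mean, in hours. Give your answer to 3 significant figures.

1120

e^(−λ·1800) = 0.20 ⇒ λ = −ln(0.20)/1800 = 0.000894132.
Mean = 1/λ = 1118.4 hours.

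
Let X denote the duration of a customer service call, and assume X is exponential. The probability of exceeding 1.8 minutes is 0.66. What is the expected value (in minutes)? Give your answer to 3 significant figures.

4.33

e^(−λ·1.8) = 0.66 ⇒ λ = −ln(0.66)/1.8 = 0.230842.
Mean = 1/λ = 4.33197 minutes.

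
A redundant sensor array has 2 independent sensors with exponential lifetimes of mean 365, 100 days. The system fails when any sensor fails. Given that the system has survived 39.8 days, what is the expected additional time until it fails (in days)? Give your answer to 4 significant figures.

First-failure rate Σλ = 1/365 + 1/100 = 0.0127397.
By memorylessness the expected residual is 1/Σλ = 78.4946 days, regardless of the 39.8 already elapsed.

78.49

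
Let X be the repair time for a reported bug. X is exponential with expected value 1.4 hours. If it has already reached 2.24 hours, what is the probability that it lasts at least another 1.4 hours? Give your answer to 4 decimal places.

0.3679

The rate is λ = 1/1.4 = 0.714286 per hour.
The exponential is memoryless, so the remaining time is again Exp(λ): the condition X > 2.24 is irrelevant.
P(X > 1.4) = e^(−1) ≈ 0.3679.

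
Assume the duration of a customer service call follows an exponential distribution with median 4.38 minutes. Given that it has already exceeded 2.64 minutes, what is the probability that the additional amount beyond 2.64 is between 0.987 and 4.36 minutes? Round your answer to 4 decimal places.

0.3538

For an exponential, median = ln(2)/λ, so λ = ln 2 / 4.38 = 0.158253 per minute.
Memoryless: the residual past 2.64 is again Exp(λ).
P(0.987 < residual < 4.36) = e^(−λ·0.987) − e^(−λ·4.36) = 0.85539 − 0.50159 ≈ 0.3538.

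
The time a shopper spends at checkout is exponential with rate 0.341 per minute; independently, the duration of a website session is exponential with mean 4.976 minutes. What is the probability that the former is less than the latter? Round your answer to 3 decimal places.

λ_1 = 0.341, λ_2 = 1/4.976 = 0.200965.
For independent exponentials, P(the former < the latter) = λ_1/(λ_1+λ_2) = 0.341/0.541965 ≈ 0.629.

0.629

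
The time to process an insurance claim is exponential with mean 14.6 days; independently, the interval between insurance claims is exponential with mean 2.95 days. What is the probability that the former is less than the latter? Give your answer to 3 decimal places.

λ_1 = 1/14.6 = 0.0684932, λ_2 = 1/2.95 = 0.338983.
For independent exponentials, P(the former < the latter) = λ_1/(λ_1+λ_2) = 0.0684932/0.407476 ≈ 0.168.

0.168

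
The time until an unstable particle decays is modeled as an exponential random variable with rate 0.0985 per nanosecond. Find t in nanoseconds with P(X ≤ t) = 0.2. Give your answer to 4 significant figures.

2.265

Set 1 − e^(−λt) = 0.2, so t = −ln(0.8)/λ = 0.22314/0.0985 ≈ 2.26542 nanoseconds.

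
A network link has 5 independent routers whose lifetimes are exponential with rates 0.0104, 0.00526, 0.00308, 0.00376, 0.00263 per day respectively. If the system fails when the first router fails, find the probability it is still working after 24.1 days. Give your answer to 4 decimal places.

The time to first failure is exponential with rate Σλ = 0.0104 + 0.00526 + 0.00308 + 0.00376 + 0.00263 = 0.02513.
P(min > 24.1) = e^(−0.02513·24.1) = e^(−0.60563) ≈ 0.5457.

0.5457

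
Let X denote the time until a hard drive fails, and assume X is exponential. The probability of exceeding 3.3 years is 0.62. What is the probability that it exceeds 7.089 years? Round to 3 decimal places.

0.358

e^(−λ·3.3) = 0.62 ⇒ λ = −ln(0.62)/3.3 = 0.144859.
P(X > 7.089) = e^(−0.144859·7.089) = e^(−1.0269) ≈ 0.358.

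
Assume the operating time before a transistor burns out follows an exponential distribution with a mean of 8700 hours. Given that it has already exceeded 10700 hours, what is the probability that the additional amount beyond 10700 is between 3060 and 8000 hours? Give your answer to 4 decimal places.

The rate is λ = 1/8700 = 0.000114943 per hour.
Memoryless: the residual past 10700 is again Exp(λ).
P(3060 < residual < 8000) = e^(−λ·3060) − e^(−λ·8000) = 0.70347 − 0.39870 ≈ 0.3048.

0.3048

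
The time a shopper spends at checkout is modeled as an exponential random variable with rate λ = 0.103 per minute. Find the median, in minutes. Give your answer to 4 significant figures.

Set 1 − e^(−λt) = 0.5, so t = −ln(0.5)/λ = 0.69315/0.103 ≈ 6.72958 minutes.

6.730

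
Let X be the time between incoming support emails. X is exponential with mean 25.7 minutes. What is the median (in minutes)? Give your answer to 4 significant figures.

The rate is λ = 1/25.7 = 0.0389105 per minute.
Set 1 − e^(−λt) = 0.5, so t = −ln(0.5)/λ = 0.69315/0.0389105 ≈ 17.8139 minutes.

17.81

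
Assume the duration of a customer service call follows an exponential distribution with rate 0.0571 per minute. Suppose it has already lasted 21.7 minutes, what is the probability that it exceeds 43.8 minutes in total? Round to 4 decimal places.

0.2831

P(X > s+t | X > s) = e^(−λ(s+t))/e^(−λs) = e^(−λt), independent of s = 21.7.
P(X > 22.1) = e^(−1.2619) ≈ 0.2831.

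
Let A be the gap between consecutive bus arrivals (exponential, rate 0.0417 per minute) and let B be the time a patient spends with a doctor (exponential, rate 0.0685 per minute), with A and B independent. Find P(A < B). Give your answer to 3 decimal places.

0.378

λ_1 = 0.0417, λ_2 = 0.0685.
For independent exponentials, P(A < B) = λ_1/(λ_1+λ_2) = 0.0417/0.1102 ≈ 0.378.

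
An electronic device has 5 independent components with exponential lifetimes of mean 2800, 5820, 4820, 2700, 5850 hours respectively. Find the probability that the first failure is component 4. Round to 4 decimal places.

0.2899

Rates: λ_i = 1/mean_i → 0.000357143, 0.000171821, 0.000207469, 0.00037037, 0.00017094; Σλ = 0.00127774.
P(component 4 first) = λ_4/Σλ = 0.00037037/0.00127774 ≈ 0.2899.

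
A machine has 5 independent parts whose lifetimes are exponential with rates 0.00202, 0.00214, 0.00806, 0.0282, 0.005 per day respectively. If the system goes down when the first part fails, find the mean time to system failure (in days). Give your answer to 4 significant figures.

The time to first failure is exponential with rate Σλ = 0.00202 + 0.00214 + 0.00806 + 0.0282 + 0.005 = 0.04542.
E[min] = 1/Σλ = 1/0.04542 = 22.0167 days.

22.02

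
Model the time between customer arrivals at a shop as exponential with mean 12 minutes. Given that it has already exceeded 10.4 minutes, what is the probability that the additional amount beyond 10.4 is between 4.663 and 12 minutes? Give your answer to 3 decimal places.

0.310

The rate is λ = 1/12 = 0.0833333 per minute.
Memoryless: the residual past 10.4 is again Exp(λ).
P(4.663 < residual < 12) = e^(−λ·4.663) − e^(−λ·12) = 0.67802 − 0.36788 ≈ 0.310.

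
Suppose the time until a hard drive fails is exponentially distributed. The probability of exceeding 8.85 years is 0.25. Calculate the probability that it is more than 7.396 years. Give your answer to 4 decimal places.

0.3139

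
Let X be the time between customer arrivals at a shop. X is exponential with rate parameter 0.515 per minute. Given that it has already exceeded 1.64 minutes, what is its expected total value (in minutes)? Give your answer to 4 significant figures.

3.582

By memorylessness, E[X | X > 1.64] = 1.64 + 1/λ = 1.64 + 1.94175 = 3.58175 minutes.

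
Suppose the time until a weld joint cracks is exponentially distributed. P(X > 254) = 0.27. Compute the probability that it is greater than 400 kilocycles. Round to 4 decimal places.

0.1272

e^(−λ·254) = 0.27 ⇒ λ = −ln(0.27)/254 = 0.00515486.
P(X > 400) = e^(−0.00515486·400) = e^(−2.0619) ≈ 0.1272.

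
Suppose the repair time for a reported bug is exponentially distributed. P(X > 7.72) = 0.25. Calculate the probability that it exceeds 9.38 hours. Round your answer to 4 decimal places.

0.1856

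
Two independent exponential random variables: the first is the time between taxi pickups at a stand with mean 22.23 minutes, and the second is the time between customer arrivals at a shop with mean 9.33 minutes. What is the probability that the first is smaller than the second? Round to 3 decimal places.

0.296

λ_1 = 1/22.23 = 0.0449843, λ_2 = 1/9.33 = 0.107181.
For independent exponentials, P(the first < the second) = λ_1/(λ_1+λ_2) = 0.0449843/0.152165 ≈ 0.296.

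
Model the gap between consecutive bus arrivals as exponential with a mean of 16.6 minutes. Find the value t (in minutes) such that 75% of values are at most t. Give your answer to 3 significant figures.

23.0

The rate is λ = 1/16.6 = 0.060241 per minute.
Set 1 − e^(−λt) = 0.75, so t = −ln(0.25)/λ = 1.3863/0.060241 ≈ 23.0125 minutes.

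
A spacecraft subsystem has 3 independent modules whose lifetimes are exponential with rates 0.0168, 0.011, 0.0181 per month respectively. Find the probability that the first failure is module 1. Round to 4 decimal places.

0.3660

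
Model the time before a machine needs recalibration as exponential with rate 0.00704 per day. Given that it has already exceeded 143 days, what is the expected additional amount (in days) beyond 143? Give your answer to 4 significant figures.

By memorylessness, the remaining amount past any threshold is again Exp(λ) with mean 1/λ = 142.045 days.

142.0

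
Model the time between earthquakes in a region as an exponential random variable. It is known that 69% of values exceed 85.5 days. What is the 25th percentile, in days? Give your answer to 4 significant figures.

e^(−λ·85.5) = 0.69 ⇒ λ = −ln(0.69)/85.5 = 0.00433993.
25th percentile: 1 − e^(−λt) = 0.25, t = −ln(0.75)/λ = 66.2873 days.

66.29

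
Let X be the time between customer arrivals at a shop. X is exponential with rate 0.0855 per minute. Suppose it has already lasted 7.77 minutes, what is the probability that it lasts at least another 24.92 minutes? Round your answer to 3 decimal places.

0.119

By the memoryless property, P(X > 7.77+24.92 | X > 7.77) = P(X > 24.92).
P(X > 24.92) = e^(−2.1307) ≈ 0.119.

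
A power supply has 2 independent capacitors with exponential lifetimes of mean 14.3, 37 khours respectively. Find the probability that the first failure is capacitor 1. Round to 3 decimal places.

0.721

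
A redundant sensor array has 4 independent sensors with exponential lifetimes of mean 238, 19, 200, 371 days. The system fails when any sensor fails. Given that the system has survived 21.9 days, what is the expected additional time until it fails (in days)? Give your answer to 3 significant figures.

First-failure rate Σλ = 1/238 + 1/19 + 1/200 + 1/371 = 0.0645287.
By memorylessness the expected residual is 1/Σλ = 15.497 days, regardless of the 21.9 already elapsed.

15.5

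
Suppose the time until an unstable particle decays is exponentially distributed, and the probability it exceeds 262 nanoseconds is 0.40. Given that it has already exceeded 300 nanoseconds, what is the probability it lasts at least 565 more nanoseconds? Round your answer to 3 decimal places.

From e^(−λ·262) = 0.40, λ = −ln(0.40)/262 = 0.00349729.
Memoryless: P(X > 300+565 | X > 300) = P(X > 565) = e^(−0.00349729·565) ≈ 0.139.

0.139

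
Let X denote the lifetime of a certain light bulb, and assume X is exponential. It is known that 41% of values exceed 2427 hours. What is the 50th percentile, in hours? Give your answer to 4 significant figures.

e^(−λ·2427) = 0.41 ⇒ λ = −ln(0.41)/2427 = 0.000367366.
50th percentile: 1 − e^(−λt) = 0.5, t = −ln(0.5)/λ = 1886.8 hours.

1887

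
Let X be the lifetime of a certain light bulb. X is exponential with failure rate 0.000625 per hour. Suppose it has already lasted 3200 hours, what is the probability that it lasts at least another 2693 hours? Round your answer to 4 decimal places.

0.1858

By the memoryless property, P(X > 3200+2693 | X > 3200) = P(X > 2693).
P(X > 2693) = e^(−1.6831) ≈ 0.1858.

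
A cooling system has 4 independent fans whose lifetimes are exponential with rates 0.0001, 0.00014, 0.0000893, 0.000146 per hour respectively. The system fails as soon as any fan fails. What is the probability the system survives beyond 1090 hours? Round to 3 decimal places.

The time to first failure is exponential with rate Σλ = 0.0001 + 0.00014 + 0.0000893 + 0.000146 = 0.0004753.
P(min > 1090) = e^(−0.0004753·1090) = e^(−0.51808) ≈ 0.596.

0.596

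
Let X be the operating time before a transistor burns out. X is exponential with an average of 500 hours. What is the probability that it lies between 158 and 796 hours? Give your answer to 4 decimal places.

0.5255

The rate is λ = 1/500 = 0.002 per hour.
P(158 < X < 796) = e^(−λ·158) − e^(−λ·796) = 0.72906 − 0.20352 ≈ 0.5255.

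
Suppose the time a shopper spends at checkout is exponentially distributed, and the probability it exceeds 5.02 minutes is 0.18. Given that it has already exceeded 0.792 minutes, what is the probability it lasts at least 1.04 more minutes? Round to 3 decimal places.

0.701

From e^(−λ·5.02) = 0.18, λ = −ln(0.18)/5.02 = 0.341593.
Memoryless: P(X > 0.792+1.04 | X > 0.792) = P(X > 1.04) = e^(−0.341593·1.04) ≈ 0.701.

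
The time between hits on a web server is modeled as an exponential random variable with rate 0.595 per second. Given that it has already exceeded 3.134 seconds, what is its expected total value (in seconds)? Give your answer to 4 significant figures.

4.815

By memorylessness, E[X | X > 3.134] = 3.134 + 1/λ = 3.134 + 1.68067 = 4.81467 seconds.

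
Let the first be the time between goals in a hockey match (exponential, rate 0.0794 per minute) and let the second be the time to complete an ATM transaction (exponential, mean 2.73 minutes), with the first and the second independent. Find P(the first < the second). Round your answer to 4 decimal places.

0.1781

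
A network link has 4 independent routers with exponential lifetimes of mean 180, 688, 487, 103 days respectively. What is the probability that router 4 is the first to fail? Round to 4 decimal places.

Rates: λ_i = 1/mean_i → 0.00555556, 0.00145349, 0.00205339, 0.00970874; Σλ = 0.0187712.
P(router 4 first) = λ_4/Σλ = 0.00970874/0.0187712 ≈ 0.5172.

0.5172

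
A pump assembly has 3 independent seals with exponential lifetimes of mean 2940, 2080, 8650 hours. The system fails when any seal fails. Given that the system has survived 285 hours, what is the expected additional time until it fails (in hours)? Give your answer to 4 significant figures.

1068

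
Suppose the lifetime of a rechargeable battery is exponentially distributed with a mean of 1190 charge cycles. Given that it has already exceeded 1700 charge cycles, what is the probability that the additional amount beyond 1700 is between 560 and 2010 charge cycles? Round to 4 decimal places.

0.4399

The rate is λ = 1/1190 = 0.000840336 per charge cycle.
Memoryless: the residual past 1700 is again Exp(λ).
P(560 < residual < 2010) = e^(−λ·560) − e^(−λ·2010) = 0.62463 − 0.18469 ≈ 0.4399.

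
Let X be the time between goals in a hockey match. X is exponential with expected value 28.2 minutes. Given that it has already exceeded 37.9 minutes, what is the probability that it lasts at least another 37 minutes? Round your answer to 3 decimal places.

The rate is λ = 1/28.2 = 0.035461 per minute.
By the memoryless property, P(X > 37.9+37 | X > 37.9) = P(X > 37).
P(X > 37) = e^(−1.3121) ≈ 0.269.

0.269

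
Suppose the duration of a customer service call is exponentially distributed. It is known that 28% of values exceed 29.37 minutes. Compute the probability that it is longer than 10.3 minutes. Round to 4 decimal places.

e^(−λ·29.37) = 0.28 ⇒ λ = −ln(0.28)/29.37 = 0.0433424.
P(X > 10.3) = e^(−0.0433424·10.3) = e^(−0.44643) ≈ 0.6399.

0.6399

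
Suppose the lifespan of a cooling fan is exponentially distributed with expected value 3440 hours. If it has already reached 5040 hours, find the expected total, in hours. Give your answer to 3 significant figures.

The rate is λ = 1/3440 = 0.000290698 per hour.
By memorylessness, E[X | X > 5040] = 5040 + 1/λ = 5040 + 3440 = 8480 hours.

8480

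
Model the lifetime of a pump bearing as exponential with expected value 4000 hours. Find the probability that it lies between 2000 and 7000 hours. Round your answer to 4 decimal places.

The rate is λ = 1/4000 = 0.00025 per hour.
P(2000 < X < 7000) = e^(−λ·2000) − e^(−λ·7000) = 0.60653 − 0.17377 ≈ 0.4328.

0.4328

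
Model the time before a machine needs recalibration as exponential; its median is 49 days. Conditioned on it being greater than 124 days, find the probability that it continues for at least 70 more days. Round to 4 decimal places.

0.3715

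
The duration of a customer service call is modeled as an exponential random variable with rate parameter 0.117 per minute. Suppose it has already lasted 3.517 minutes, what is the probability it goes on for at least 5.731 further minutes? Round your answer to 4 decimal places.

The exponential is memoryless, so the remaining time is again Exp(λ): the condition X > 3.517 is irrelevant.
P(X > 5.731) = e^(−0.67053) ≈ 0.5114.

0.5114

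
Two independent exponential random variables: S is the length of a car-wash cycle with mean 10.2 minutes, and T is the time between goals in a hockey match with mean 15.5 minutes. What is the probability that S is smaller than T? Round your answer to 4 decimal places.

0.6031

λ_1 = 1/10.2 = 0.0980392, λ_2 = 1/15.5 = 0.0645161.
For independent exponentials, P(S < T) = λ_1/(λ_1+λ_2) = 0.0980392/0.162555 ≈ 0.6031.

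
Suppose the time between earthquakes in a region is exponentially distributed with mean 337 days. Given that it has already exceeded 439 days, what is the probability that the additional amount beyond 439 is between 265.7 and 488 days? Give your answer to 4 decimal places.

0.2195

The rate is λ = 1/337 = 0.00296736 per day.
Memoryless: the residual past 439 is again Exp(λ).
P(265.7 < residual < 488) = e^(−λ·265.7) − e^(−λ·488) = 0.45456 − 0.23502 ≈ 0.2195.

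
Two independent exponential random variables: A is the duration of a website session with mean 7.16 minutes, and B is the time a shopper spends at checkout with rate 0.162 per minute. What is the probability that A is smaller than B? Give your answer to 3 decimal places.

λ_1 = 1/7.16 = 0.139665, λ_2 = 0.162.
For independent exponentials, P(A < B) = λ_1/(λ_1+λ_2) = 0.139665/0.301665 ≈ 0.463.

0.463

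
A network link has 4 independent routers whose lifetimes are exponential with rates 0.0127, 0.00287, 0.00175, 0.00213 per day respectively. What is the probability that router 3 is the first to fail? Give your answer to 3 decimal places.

0.090

The time to first failure is exponential with rate Σλ = 0.0127 + 0.00287 + 0.00175 + 0.00213 = 0.01945.
P(router 3 first) = λ_3/Σλ = 0.00175/0.01945 ≈ 0.090.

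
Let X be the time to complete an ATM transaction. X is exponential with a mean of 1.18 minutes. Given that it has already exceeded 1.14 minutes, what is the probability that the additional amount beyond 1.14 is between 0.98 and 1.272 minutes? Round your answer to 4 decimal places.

The rate is λ = 1/1.18 = 0.847458 per minute.
Memoryless: the residual past 1.14 is again Exp(λ).
P(0.98 < residual < 1.272) = e^(−λ·0.98) − e^(−λ·1.272) = 0.43583 − 0.34029 ≈ 0.0955.

0.0955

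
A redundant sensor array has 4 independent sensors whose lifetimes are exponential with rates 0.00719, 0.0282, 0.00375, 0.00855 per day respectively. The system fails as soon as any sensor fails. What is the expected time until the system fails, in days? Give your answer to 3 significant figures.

21.0

The time to first failure is exponential with rate Σλ = 0.00719 + 0.0282 + 0.00375 + 0.00855 = 0.04769.
E[min] = 1/Σλ = 1/0.04769 = 20.9688 days.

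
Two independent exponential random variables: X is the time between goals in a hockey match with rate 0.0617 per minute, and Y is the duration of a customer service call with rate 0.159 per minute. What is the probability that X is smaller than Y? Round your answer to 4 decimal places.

λ_1 = 0.0617, λ_2 = 0.159.
For independent exponentials, P(X < Y) = λ_1/(λ_1+λ_2) = 0.0617/0.2207 ≈ 0.2796.

0.2796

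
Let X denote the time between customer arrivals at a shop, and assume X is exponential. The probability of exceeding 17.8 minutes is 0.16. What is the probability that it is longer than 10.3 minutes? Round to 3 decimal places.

e^(−λ·17.8) = 0.16 ⇒ λ = −ln(0.16)/17.8 = 0.102954.
P(X > 10.3) = e^(−0.102954·10.3) = e^(−1.0604) ≈ 0.346.

0.346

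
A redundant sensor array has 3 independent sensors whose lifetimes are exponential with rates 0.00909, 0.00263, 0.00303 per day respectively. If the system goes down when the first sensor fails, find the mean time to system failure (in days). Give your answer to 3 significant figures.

The time to first failure is exponential with rate Σλ = 0.00909 + 0.00263 + 0.00303 = 0.01475.
E[min] = 1/Σλ = 1/0.01475 = 67.7966 days.

67.8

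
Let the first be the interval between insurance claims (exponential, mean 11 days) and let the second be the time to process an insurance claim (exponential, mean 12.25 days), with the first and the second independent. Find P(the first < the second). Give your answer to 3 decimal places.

λ_1 = 1/11 = 0.0909091, λ_2 = 1/12.25 = 0.0816327.
For independent exponentials, P(the first < the second) = λ_1/(λ_1+λ_2) = 0.0909091/0.172542 ≈ 0.527.

0.527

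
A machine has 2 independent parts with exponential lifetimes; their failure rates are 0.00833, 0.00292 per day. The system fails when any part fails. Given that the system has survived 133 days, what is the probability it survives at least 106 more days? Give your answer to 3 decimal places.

0.303

Time to first failure ~ Exp(Σλ) with Σλ = 0.01125.
By memorylessness, P(T > 133+106 | T > 133) = P(T > 106) = e^(−0.01125·106) ≈ 0.303.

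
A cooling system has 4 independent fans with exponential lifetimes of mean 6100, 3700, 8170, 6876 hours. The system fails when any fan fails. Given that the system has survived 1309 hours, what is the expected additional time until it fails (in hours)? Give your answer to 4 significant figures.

1424

First-failure rate Σλ = 1/6100 + 1/3700 + 1/8170 + 1/6876 = 0.000702037.
By memorylessness the expected residual is 1/Σλ = 1424.43 hours, regardless of the 1309 already elapsed.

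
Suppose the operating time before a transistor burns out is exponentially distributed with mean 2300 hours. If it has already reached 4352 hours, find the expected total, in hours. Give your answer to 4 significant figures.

6652

The rate is λ = 1/2300 = 0.000434783 per hour.
By memorylessness, E[X | X > 4352] = 4352 + 1/λ = 4352 + 2300 = 6652 hours.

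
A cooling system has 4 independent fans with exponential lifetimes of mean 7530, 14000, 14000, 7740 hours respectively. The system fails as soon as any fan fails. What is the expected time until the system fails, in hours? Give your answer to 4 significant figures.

2470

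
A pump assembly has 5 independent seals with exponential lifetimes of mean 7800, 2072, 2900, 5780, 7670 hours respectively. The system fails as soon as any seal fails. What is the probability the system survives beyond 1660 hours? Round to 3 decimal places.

0.124

The first failure time is exponential with rate Σλ_i = 1/7800 + 1/2072 + 1/2900 + 1/5780 + 1/7670 = 0.00125905 per hour.
P(min > 1660) = e^(−0.00125905·1660) = e^(−2.09) ≈ 0.124.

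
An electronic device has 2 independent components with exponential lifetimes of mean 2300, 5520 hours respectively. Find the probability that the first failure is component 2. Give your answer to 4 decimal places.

0.2941

Rates: λ_i = 1/mean_i → 0.000434783, 0.000181159; Σλ = 0.000615942.
P(component 2 first) = λ_2/Σλ = 0.000181159/0.000615942 ≈ 0.2941.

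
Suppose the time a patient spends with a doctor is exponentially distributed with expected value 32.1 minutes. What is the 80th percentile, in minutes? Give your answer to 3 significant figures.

The rate is λ = 1/32.1 = 0.0311526 per minute.
Set 1 − e^(−λt) = 0.8, so t = −ln(0.2)/λ = 1.6094/0.0311526 ≈ 51.663 minutes.

51.7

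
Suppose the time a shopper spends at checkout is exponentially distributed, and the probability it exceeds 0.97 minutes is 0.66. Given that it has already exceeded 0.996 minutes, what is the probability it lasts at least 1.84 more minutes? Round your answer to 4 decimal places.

From e^(−λ·0.97) = 0.66, λ = −ln(0.66)/0.97 = 0.428366.
Memoryless: P(X > 0.996+1.84 | X > 0.996) = P(X > 1.84) = e^(−0.428366·1.84) ≈ 0.4547.

0.4547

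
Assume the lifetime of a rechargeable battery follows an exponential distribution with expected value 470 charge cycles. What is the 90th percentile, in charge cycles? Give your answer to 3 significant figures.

1080

The rate is λ = 1/470 = 0.00212766 per charge cycle.
Set 1 − e^(−λt) = 0.9, so t = −ln(0.1)/λ = 2.3026/0.00212766 ≈ 1082.21 charge cycles.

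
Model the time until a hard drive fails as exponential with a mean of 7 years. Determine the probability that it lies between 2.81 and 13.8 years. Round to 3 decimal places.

0.530

The rate is λ = 1/7 = 0.142857 per year.
P(2.81 < X < 13.8) = e^(−λ·2.81) − e^(−λ·13.8) = 0.66936 − 0.13926 ≈ 0.530.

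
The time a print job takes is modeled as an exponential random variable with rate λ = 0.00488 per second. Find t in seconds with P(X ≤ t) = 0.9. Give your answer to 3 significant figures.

Set 1 − e^(−λt) = 0.9, so t = −ln(0.1)/λ = 2.3026/0.00488 ≈ 471.841 seconds.

472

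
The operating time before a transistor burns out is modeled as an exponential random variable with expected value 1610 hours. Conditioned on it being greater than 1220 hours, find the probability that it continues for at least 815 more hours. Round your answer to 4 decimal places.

The rate is λ = 1/1610 = 0.000621118 per hour.
The exponential is memoryless, so the remaining time is again Exp(λ): the condition X > 1220 is irrelevant.
P(X > 815) = e^(−0.50621) ≈ 0.6028.

0.6028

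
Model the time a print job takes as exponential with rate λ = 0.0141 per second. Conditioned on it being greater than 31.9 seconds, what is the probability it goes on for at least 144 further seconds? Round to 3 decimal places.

The exponential is memoryless, so the remaining time is again Exp(λ): the condition X > 31.9 is irrelevant.
P(X > 144) = e^(−2.0304) ≈ 0.131.

0.131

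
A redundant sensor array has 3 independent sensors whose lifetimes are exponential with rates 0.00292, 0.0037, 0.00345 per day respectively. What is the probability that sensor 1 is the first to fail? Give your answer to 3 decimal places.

0.290

The time to first failure is exponential with rate Σλ = 0.00292 + 0.0037 + 0.00345 = 0.01007.
P(sensor 1 first) = λ_1/Σλ = 0.00292/0.01007 ≈ 0.290.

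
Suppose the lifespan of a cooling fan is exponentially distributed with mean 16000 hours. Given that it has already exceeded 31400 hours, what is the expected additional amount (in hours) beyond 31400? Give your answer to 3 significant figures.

16000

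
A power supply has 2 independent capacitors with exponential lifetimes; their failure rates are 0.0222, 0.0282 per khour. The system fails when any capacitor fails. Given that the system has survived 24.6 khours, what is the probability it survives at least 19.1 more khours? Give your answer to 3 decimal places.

Time to first failure ~ Exp(Σλ) with Σλ = 0.0504.
By memorylessness, P(T > 24.6+19.1 | T > 24.6) = P(T > 19.1) = e^(−0.0504·19.1) ≈ 0.382.

0.382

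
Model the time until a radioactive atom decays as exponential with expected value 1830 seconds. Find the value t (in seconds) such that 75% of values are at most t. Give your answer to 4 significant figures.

The rate is λ = 1/1830 = 0.000546448 per second.
Set 1 − e^(−λt) = 0.75, so t = −ln(0.25)/λ = 1.3863/0.000546448 ≈ 2536.92 seconds.

2537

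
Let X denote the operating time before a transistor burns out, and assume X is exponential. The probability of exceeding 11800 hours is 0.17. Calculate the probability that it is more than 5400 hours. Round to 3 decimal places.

e^(−λ·11800) = 0.17 ⇒ λ = −ln(0.17)/11800 = 0.000150166.
P(X > 5400) = e^(−0.000150166·5400) = e^(−0.8109) ≈ 0.444.

0.444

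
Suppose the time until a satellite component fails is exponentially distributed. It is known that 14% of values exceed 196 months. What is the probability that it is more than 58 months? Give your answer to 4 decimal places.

e^(−λ·196) = 0.14 ⇒ λ = −ln(0.14)/196 = 0.0100312.
P(X > 58) = e^(−0.0100312·58) = e^(−0.58181) ≈ 0.5589.

0.5589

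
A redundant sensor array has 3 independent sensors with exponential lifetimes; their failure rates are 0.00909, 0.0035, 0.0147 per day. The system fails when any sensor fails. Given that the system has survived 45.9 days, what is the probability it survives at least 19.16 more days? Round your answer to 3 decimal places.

Time to first failure ~ Exp(Σλ) with Σλ = 0.02729.
By memorylessness, P(T > 45.9+19.16 | T > 45.9) = P(T > 19.16) = e^(−0.02729·19.16) ≈ 0.593.

0.593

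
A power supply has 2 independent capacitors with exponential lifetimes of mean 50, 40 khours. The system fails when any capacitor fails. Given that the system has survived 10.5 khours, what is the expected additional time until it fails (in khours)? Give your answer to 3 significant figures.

22.2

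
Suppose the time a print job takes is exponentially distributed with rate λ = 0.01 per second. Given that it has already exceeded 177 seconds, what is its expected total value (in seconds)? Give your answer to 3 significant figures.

By memorylessness, E[X | X > 177] = 177 + 1/λ = 177 + 100 = 277 seconds.

277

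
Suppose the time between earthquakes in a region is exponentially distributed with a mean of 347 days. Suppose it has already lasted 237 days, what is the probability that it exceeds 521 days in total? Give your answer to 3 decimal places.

0.441

The rate is λ = 1/347 = 0.00288184 per day.
The exponential is memoryless, so the remaining time is again Exp(λ): the condition X > 237 is irrelevant.
P(X > 284) = e^(−0.81844) ≈ 0.441.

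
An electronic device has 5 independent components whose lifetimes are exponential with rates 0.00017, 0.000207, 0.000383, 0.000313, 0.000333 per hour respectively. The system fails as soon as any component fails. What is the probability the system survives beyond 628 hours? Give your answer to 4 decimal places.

0.4136

The time to first failure is exponential with rate Σλ = 0.00017 + 0.000207 + 0.000383 + 0.000313 + 0.000333 = 0.001406.
P(min > 628) = e^(−0.001406·628) = e^(−0.88297) ≈ 0.4136.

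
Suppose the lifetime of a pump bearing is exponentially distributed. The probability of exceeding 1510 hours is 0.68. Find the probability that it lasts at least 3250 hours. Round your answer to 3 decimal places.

0.436

e^(−λ·1510) = 0.68 ⇒ λ = −ln(0.68)/1510 = 0.000255406.
P(X > 3250) = e^(−0.000255406·3250) = e^(−0.83007) ≈ 0.436.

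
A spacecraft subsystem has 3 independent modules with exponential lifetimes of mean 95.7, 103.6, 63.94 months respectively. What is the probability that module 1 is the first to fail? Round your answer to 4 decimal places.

0.2924

Rates: λ_i = 1/mean_i → 0.0104493, 0.00965251, 0.0156397; Σλ = 0.0357415.
P(module 1 first) = λ_1/Σλ = 0.0104493/0.0357415 ≈ 0.2924.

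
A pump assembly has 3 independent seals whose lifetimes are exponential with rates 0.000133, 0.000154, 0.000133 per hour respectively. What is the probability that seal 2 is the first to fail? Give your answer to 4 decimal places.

The time to first failure is exponential with rate Σλ = 0.000133 + 0.000154 + 0.000133 = 0.00042.
P(seal 2 first) = λ_2/Σλ = 0.000154/0.00042 ≈ 0.3667.

0.3667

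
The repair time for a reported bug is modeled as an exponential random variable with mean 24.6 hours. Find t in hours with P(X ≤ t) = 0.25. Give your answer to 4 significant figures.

The rate is λ = 1/24.6 = 0.0406504 per hour.
Set 1 − e^(−λt) = 0.25, so t = −ln(0.75)/λ = 0.28768/0.0406504 ≈ 7.07698 hours.

7.077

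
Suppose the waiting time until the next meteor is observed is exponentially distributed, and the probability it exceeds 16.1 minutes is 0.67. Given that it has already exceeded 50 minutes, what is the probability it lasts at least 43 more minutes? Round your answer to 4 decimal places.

0.3431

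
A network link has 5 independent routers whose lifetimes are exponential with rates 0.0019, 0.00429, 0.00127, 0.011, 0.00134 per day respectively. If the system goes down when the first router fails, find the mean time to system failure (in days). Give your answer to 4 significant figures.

50.51

The time to first failure is exponential with rate Σλ = 0.0019 + 0.00429 + 0.00127 + 0.011 + 0.00134 = 0.0198.
E[min] = 1/Σλ = 1/0.0198 = 50.5051 days.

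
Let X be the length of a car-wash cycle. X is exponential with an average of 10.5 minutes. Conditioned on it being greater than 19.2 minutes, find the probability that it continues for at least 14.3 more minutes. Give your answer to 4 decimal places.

The rate is λ = 1/10.5 = 0.0952381 per minute.
By the memoryless property, P(X > 19.2+14.3 | X > 19.2) = P(X > 14.3).
P(X > 14.3) = e^(−1.3619) ≈ 0.2562.

0.2562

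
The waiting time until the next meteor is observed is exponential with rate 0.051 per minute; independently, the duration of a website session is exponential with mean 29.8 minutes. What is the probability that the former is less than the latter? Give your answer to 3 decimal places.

λ_1 = 0.051, λ_2 = 1/29.8 = 0.033557.
For independent exponentials, P(the former < the latter) = λ_1/(λ_1+λ_2) = 0.051/0.084557 ≈ 0.603.

0.603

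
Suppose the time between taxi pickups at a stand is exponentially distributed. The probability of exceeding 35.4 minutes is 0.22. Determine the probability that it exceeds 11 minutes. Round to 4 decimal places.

0.6247

e^(−λ·35.4) = 0.22 ⇒ λ = −ln(0.22)/35.4 = 0.042772.
P(X > 11) = e^(−0.042772·11) = e^(−0.47049) ≈ 0.6247.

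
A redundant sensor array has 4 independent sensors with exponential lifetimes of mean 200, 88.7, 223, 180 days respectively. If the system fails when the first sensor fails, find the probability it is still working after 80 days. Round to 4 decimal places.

The first failure time is exponential with rate Σλ_i = 1/200 + 1/88.7 + 1/223 + 1/180 = 0.0263138 per day.
P(min > 80) = e^(−0.0263138·80) = e^(−2.1051) ≈ 0.1218.

0.1218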